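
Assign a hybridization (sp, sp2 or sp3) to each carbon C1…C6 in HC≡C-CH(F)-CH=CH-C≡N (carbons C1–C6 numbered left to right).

C1 sp, C2 sp, C3 sp3, C4 sp2, C5 sp2, C6 sp

C1: 2 σ bonds, plus two π bonds; 2 regions of electron density → sp.
C2 is sp: 2 σ bonds, plus two π bonds, 2 electron-density regions.
C3: 4 σ bonds; 4 regions of electron density → sp3.
C4 (3 σ bonds, plus one π bond) has steric number 3: sp2.
C5 carries 3 σ bonds, plus one π bond, giving a steric number of 3, so it is sp2.
C6 has 2 σ bonds, plus two π bonds: steric number 2 → sp.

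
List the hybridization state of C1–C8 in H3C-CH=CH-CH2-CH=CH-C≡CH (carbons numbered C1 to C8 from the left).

C1 — 4 σ bonds. Steric number 4, so sp3.
C2 — 3 σ bonds, plus one π bond. Steric number 3, so sp2.
C3 has 3 σ bonds, plus one π bond: steric number 3 → sp2.
C4 has 4 σ bonds: steric number 4 → sp3.
C5 (3 σ bonds, plus one π bond) has steric number 3: sp2.
C6: 3 σ bonds, plus one π bond — 3 electron domains, sp2.
C7 is sp: 2 σ bonds, plus two π bonds, 2 electron-density regions.
C8 (2 σ bonds, plus two π bonds) has steric number 2: sp.

C1 sp3, C2 sp2, C3 sp2, C4 sp3, C5 sp2, C6 sp2, C7 sp, C8 sp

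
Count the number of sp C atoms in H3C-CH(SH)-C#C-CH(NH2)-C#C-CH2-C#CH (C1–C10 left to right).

C1: sp3
C2: sp3
C3: sp ✓
C4: sp ✓
C5: sp3
C6: sp ✓
C7: sp ✓
C8: sp3
C9: sp ✓
C10: sp ✓
C3, C4, C6, C7, C9, C10 → 6 sp carbons.

6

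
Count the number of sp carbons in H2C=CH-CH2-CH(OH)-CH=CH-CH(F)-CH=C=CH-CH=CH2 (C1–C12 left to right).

1

C1: sp2
C2: sp2
C3: sp3
C4: sp3
C5: sp2
C6: sp2
C7: sp3
C8: sp2
C9: sp ✓
C10: sp2
C11: sp2
C12: sp2
C9 → 1 sp carbon.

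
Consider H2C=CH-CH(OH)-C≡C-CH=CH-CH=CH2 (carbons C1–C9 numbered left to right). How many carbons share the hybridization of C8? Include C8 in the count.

C8 is sp2 (one π bond).
C1: sp2 ✓
C2: sp2 ✓
C3: sp3
C4: sp
C5: sp
C6: sp2 ✓
C7: sp2 ✓
C8: sp2 ✓
C9: sp2 ✓
6 carbons are sp2.

6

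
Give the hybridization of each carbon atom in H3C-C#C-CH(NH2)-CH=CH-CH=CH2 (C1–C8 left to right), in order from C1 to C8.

C1 sp3, C2 sp, C3 sp, C4 sp3, C5 sp2, C6 sp2, C7 sp2, C8 sp2

C1 (4 σ bonds) has steric number 4: sp3.
C2 — 2 σ bonds, plus two π bonds. Steric number 2, so sp.
C3: 2 σ bonds, plus two π bonds — 2 electron domains, sp.
C4 carries 4 σ bonds, giving a steric number of 4, so it is sp3.
C5 is sp2: 3 σ bonds, plus one π bond, 3 electron-density regions.
C6 is sp2: 3 σ bonds, plus one π bond, 3 electron-density regions.
C7 is sp2: 3 σ bonds, plus one π bond, 3 electron-density regions.
C8 (3 σ bonds, plus one π bond) has steric number 3: sp2.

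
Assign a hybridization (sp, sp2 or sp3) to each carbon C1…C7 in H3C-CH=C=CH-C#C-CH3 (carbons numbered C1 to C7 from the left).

C1: 4 σ bonds; 4 regions of electron density → sp3.
C2 carries 3 σ bonds, plus one π bond, giving a steric number of 3, so it is sp2.
C3 carries 2 σ bonds, plus two π bonds, giving a steric number of 2, so it is sp.
C4: 3 σ bonds, plus one π bond — 3 electron domains, sp2.
C5 — 2 σ bonds, plus two π bonds. Steric number 2, so sp.
C6 — 2 σ bonds, plus two π bonds. Steric number 2, so sp.
C7 is sp3: 4 σ bonds, 4 electron-density regions.

C1 sp3, C2 sp2, C3 sp, C4 sp2, C5 sp, C6 sp, C7 sp3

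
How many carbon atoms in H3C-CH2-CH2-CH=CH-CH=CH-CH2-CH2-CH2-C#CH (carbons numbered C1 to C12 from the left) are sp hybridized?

2

C1: sp3
C2: sp3
C3: sp3
C4: sp2
C5: sp2
C6: sp2
C7: sp2
C8: sp3
C9: sp3
C10: sp3
C11: sp ✓
C12: sp ✓
C11, C12 → 2 sp carbons.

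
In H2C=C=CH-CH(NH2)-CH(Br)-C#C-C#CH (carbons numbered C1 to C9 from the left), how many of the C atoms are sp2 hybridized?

2

C1: sp2 ✓
C2: sp
C3: sp2 ✓
C4: sp3
C5: sp3
C6: sp
C7: sp
C8: sp
C9: sp
C1, C3 → 2 sp2 carbons.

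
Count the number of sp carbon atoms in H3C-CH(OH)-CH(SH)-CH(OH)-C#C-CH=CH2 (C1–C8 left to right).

2

C1: sp3
C2: sp3
C3: sp3
C4: sp3
C5: sp ✓
C6: sp ✓
C7: sp2
C8: sp2
C5, C6 → 2 sp carbons.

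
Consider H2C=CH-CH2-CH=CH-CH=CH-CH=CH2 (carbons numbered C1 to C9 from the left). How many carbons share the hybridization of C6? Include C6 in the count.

C6 is sp2 (one π bond).
C1: sp2 ✓
C2: sp2 ✓
C3: sp3
C4: sp2 ✓
C5: sp2 ✓
C6: sp2 ✓
C7: sp2 ✓
C8: sp2 ✓
C9: sp2 ✓
8 carbons are sp2.

8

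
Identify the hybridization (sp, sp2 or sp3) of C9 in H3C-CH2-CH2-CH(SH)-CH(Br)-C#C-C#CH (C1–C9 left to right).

C9 has 2 σ bonds, plus two π bonds: steric number 2 → sp.

sp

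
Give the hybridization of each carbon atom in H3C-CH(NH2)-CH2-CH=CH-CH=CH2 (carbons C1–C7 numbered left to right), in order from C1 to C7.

C1 sp3, C2 sp3, C3 sp3, C4 sp2, C5 sp2, C6 sp2, C7 sp2

C1 — 4 σ bonds. Steric number 4, so sp3.
C2 carries 4 σ bonds, giving a steric number of 4, so it is sp3.
C3 has 4 σ bonds: steric number 4 → sp3.
C4: 3 σ bonds, plus one π bond; 3 regions of electron density → sp2.
C5 has 3 σ bonds, plus one π bond: steric number 3 → sp2.
C6 (3 σ bonds, plus one π bond) has steric number 3: sp2.
C7 carries 3 σ bonds, plus one π bond, giving a steric number of 3, so it is sp2.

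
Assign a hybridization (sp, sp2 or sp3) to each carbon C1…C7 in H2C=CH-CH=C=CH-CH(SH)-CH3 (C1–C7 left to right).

C1 sp2, C2 sp2, C3 sp2, C4 sp, C5 sp2, C6 sp3, C7 sp3

C1 has 3 σ bonds, plus one π bond: steric number 3 → sp2.
C2: 3 σ bonds, plus one π bond — 3 electron domains, sp2.
C3 — 3 σ bonds, plus one π bond. Steric number 3, so sp2.
C4 is sp: 2 σ bonds, plus two π bonds, 2 electron-density regions.
C5 is sp2: 3 σ bonds, plus one π bond, 3 electron-density regions.
C6 (4 σ bonds) has steric number 4: sp3.
C7: 4 σ bonds; 4 regions of electron density → sp3.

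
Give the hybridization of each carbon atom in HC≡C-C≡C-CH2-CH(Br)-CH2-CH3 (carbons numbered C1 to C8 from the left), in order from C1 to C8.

C1 sp, C2 sp, C3 sp, C4 sp, C5 sp3, C6 sp3, C7 sp3, C8 sp3

C1 (2 σ bonds, plus two π bonds) has steric number 2: sp.
C2: 2 σ bonds, plus two π bonds — 2 electron domains, sp.
C3 carries 2 σ bonds, plus two π bonds, giving a steric number of 2, so it is sp.
C4: 2 σ bonds, plus two π bonds — 2 electron domains, sp.
C5: 4 σ bonds — 4 electron domains, sp3.
C6: 4 σ bonds — 4 electron domains, sp3.
C7: 4 σ bonds — 4 electron domains, sp3.
C8: 4 σ bonds; 4 regions of electron density → sp3.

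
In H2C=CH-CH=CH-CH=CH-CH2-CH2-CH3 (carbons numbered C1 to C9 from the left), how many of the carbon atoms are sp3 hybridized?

C1: sp2
C2: sp2
C3: sp2
C4: sp2
C5: sp2
C6: sp2
C7: sp3 ✓
C8: sp3 ✓
C9: sp3 ✓
C7, C8, C9 → 3 sp3 carbons.

3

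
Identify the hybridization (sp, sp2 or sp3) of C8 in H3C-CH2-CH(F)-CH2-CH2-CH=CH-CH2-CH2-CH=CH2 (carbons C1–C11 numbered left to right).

sp³

C8 carries 4 σ bonds, giving a steric number of 4, so it is sp3.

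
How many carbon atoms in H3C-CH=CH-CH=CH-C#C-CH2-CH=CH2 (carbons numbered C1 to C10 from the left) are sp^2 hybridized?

C1: sp3
C2: sp2 ✓
C3: sp2 ✓
C4: sp2 ✓
C5: sp2 ✓
C6: sp
C7: sp
C8: sp3
C9: sp2 ✓
C10: sp2 ✓
C2, C3, C4, C5, C9, C10 → 6 sp2 carbons.

6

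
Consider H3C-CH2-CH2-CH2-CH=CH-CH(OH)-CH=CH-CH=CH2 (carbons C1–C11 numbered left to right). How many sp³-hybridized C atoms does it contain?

5

C1: sp3 ✓
C2: sp3 ✓
C3: sp3 ✓
C4: sp3 ✓
C5: sp2
C6: sp2
C7: sp3 ✓
C8: sp2
C9: sp2
C10: sp2
C11: sp2
C1, C2, C3, C4, C7 → 5 sp3 carbons.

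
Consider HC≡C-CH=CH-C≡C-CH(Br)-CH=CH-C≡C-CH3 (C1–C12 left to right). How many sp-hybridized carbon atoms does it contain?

6

C1: sp ✓
C2: sp ✓
C3: sp2
C4: sp2
C5: sp ✓
C6: sp ✓
C7: sp3
C8: sp2
C9: sp2
C10: sp ✓
C11: sp ✓
C12: sp3
C1, C2, C5, C6, C10, C11 → 6 sp carbons.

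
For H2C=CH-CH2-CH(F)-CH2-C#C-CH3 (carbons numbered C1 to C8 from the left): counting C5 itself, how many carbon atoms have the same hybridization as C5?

4

C5 is sp3 (only σ bonds).
C1: sp2
C2: sp2
C3: sp3 ✓
C4: sp3 ✓
C5: sp3 ✓
C6: sp
C7: sp
C8: sp3 ✓
4 carbons are sp3.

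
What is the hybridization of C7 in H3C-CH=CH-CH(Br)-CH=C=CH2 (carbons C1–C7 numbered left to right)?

C7 is sp2: 3 σ bonds, plus one π bond, 3 electron-density regions.

sp2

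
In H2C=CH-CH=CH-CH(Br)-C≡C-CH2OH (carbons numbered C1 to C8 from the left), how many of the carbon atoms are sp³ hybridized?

2

C1: sp2
C2: sp2
C3: sp2
C4: sp2
C5: sp3 ✓
C6: sp
C7: sp
C8: sp3 ✓
C5, C8 → 2 sp3 carbons.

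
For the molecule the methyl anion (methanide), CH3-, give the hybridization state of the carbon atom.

Three σ bonds + one lone pair = steric number 4 → sp3, pyramidal.

sp3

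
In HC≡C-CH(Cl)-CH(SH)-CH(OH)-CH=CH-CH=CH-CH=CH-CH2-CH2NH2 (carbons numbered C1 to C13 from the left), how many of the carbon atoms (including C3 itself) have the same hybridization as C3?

5

C3 is sp3 (only σ bonds).
C1: sp
C2: sp
C3: sp3 ✓
C4: sp3 ✓
C5: sp3 ✓
C6: sp2
C7: sp2
C8: sp2
C9: sp2
C10: sp2
C11: sp2
C12: sp3 ✓
C13: sp3 ✓
5 carbons are sp3.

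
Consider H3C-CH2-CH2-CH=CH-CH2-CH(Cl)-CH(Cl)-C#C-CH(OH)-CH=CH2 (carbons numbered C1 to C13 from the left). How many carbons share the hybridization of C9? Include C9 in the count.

2

C9 is sp (two π bonds).
C1: sp3
C2: sp3
C3: sp3
C4: sp2
C5: sp2
C6: sp3
C7: sp3
C8: sp3
C9: sp ✓
C10: sp ✓
C11: sp3
C12: sp2
C13: sp2
2 carbons are sp.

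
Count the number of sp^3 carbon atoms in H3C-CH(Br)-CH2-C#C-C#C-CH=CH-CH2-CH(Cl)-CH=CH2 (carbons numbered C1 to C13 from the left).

5

C1: sp3 ✓
C2: sp3 ✓
C3: sp3 ✓
C4: sp
C5: sp
C6: sp
C7: sp
C8: sp2
C9: sp2
C10: sp3 ✓
C11: sp3 ✓
C12: sp2
C13: sp2
C1, C2, C3, C10, C11 → 5 sp3 carbons.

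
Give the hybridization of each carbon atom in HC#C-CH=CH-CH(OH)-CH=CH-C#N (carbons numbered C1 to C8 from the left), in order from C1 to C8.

C1 carries 2 σ bonds, plus two π bonds, giving a steric number of 2, so it is sp.
C2: 2 σ bonds, plus two π bonds; 2 regions of electron density → sp.
C3: 3 σ bonds, plus one π bond — 3 electron domains, sp2.
C4: 3 σ bonds, plus one π bond — 3 electron domains, sp2.
C5 carries 4 σ bonds, giving a steric number of 4, so it is sp3.
C6 is sp2: 3 σ bonds, plus one π bond, 3 electron-density regions.
C7 carries 3 σ bonds, plus one π bond, giving a steric number of 3, so it is sp2.
C8 carries 2 σ bonds, plus two π bonds, giving a steric number of 2, so it is sp.

C1 sp, C2 sp, C3 sp2, C4 sp2, C5 sp3, C6 sp2, C7 sp2, C8 sp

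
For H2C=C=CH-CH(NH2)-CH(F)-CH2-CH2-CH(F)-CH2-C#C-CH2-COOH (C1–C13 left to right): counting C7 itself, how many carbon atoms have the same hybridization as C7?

7

C7 is sp3 (only σ bonds).
C1: sp2
C2: sp
C3: sp2
C4: sp3 ✓
C5: sp3 ✓
C6: sp3 ✓
C7: sp3 ✓
C8: sp3 ✓
C9: sp3 ✓
C10: sp
C11: sp
C12: sp3 ✓
C13: sp2
7 carbons are sp3.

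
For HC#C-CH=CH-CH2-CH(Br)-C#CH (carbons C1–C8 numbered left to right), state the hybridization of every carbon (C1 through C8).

C1 sp, C2 sp, C3 sp2, C4 sp2, C5 sp3, C6 sp3, C7 sp, C8 sp

C1 carries 2 σ bonds, plus two π bonds, giving a steric number of 2, so it is sp.
C2: 2 σ bonds, plus two π bonds — 2 electron domains, sp.
C3 is sp2: 3 σ bonds, plus one π bond, 3 electron-density regions.
C4 has 3 σ bonds, plus one π bond: steric number 3 → sp2.
C5 (4 σ bonds) has steric number 4: sp3.
C6 has 4 σ bonds: steric number 4 → sp3.
C7: 2 σ bonds, plus two π bonds; 2 regions of electron density → sp.
C8 — 2 σ bonds, plus two π bonds. Steric number 2, so sp.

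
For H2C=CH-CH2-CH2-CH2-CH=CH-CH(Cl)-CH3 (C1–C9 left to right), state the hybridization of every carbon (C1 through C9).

C1 (3 σ bonds, plus one π bond) has steric number 3: sp2.
C2: 3 σ bonds, plus one π bond; 3 regions of electron density → sp2.
C3 — 4 σ bonds. Steric number 4, so sp3.
C4 is sp3: 4 σ bonds, 4 electron-density regions.
C5 (4 σ bonds) has steric number 4: sp3.
C6 is sp2: 3 σ bonds, plus one π bond, 3 electron-density regions.
C7: 3 σ bonds, plus one π bond; 3 regions of electron density → sp2.
C8 is sp3: 4 σ bonds, 4 electron-density regions.
C9 (4 σ bonds) has steric number 4: sp3.

C1 sp2, C2 sp2, C3 sp3, C4 sp3, C5 sp3, C6 sp2, C7 sp2, C8 sp3, C9 sp3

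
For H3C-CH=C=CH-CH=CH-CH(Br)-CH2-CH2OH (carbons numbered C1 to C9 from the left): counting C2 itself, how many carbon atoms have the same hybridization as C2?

4

C2 is sp2 (one π bond).
C1: sp3
C2: sp2 ✓
C3: sp
C4: sp2 ✓
C5: sp2 ✓
C6: sp2 ✓
C7: sp3
C8: sp3
C9: sp3
4 carbons are sp2.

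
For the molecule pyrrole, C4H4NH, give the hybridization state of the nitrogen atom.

sp^2

N has three σ bonds; its lone pair occupies the p orbital and is part of the aromatic π system, so N is sp2 (not the sp3 a naive steric count of 4 would give).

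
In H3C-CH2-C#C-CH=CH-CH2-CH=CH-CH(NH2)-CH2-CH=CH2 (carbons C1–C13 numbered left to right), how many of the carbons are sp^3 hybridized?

C1: sp3 ✓
C2: sp3 ✓
C3: sp
C4: sp
C5: sp2
C6: sp2
C7: sp3 ✓
C8: sp2
C9: sp2
C10: sp3 ✓
C11: sp3 ✓
C12: sp2
C13: sp2
C1, C2, C7, C10, C11 → 5 sp3 carbons.

5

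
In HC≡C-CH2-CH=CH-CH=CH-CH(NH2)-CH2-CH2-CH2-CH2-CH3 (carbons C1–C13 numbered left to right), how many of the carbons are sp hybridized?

2

C1: sp ✓
C2: sp ✓
C3: sp3
C4: sp2
C5: sp2
C6: sp2
C7: sp2
C8: sp3
C9: sp3
C10: sp3
C11: sp3
C12: sp3
C13: sp3
C1, C2 → 2 sp carbons.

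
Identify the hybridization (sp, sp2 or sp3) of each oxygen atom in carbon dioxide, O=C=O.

sp^2

One σ bond + two lone pairs = steric number 3 → sp2.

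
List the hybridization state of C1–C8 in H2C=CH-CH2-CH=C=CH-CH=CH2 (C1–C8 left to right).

C1 — 3 σ bonds, plus one π bond. Steric number 3, so sp2.
C2 is sp2: 3 σ bonds, plus one π bond, 3 electron-density regions.
C3 is sp3: 4 σ bonds, 4 electron-density regions.
C4 has 3 σ bonds, plus one π bond: steric number 3 → sp2.
C5 carries 2 σ bonds, plus two π bonds, giving a steric number of 2, so it is sp.
C6 — 3 σ bonds, plus one π bond. Steric number 3, so sp2.
C7: 3 σ bonds, plus one π bond; 3 regions of electron density → sp2.
C8: 3 σ bonds, plus one π bond — 3 electron domains, sp2.

C1 sp2, C2 sp2, C3 sp3, C4 sp2, C5 sp, C6 sp2, C7 sp2, C8 sp2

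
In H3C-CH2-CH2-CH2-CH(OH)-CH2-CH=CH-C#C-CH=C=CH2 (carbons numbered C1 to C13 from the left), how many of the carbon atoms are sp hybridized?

3

C1: sp3
C2: sp3
C3: sp3
C4: sp3
C5: sp3
C6: sp3
C7: sp2
C8: sp2
C9: sp ✓
C10: sp ✓
C11: sp2
C12: sp ✓
C13: sp2
C9, C10, C12 → 3 sp carbons.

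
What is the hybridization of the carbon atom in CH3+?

sp²

Three σ bonds to H, empty p orbital → sp2, trigonal planar.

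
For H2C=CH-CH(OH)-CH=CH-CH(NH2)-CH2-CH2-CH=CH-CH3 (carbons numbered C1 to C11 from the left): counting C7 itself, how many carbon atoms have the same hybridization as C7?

5

C7 is sp3 (only σ bonds).
C1: sp2
C2: sp2
C3: sp3 ✓
C4: sp2
C5: sp2
C6: sp3 ✓
C7: sp3 ✓
C8: sp3 ✓
C9: sp2
C10: sp2
C11: sp3 ✓
5 carbons are sp3.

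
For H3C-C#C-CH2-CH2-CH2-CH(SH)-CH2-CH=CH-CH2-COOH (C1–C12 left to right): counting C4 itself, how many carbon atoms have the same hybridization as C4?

7

C4 is sp3 (only σ bonds).
C1: sp3 ✓
C2: sp
C3: sp
C4: sp3 ✓
C5: sp3 ✓
C6: sp3 ✓
C7: sp3 ✓
C8: sp3 ✓
C9: sp2
C10: sp2
C11: sp3 ✓
C12: sp2
7 carbons are sp3.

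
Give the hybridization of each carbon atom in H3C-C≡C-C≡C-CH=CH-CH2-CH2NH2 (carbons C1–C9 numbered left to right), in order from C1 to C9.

C1 carries 4 σ bonds, giving a steric number of 4, so it is sp3.
C2 — 2 σ bonds, plus two π bonds. Steric number 2, so sp.
C3 — 2 σ bonds, plus two π bonds. Steric number 2, so sp.
C4 — 2 σ bonds, plus two π bonds. Steric number 2, so sp.
C5 — 2 σ bonds, plus two π bonds. Steric number 2, so sp.
C6 (3 σ bonds, plus one π bond) has steric number 3: sp2.
C7: 3 σ bonds, plus one π bond — 3 electron domains, sp2.
C8: 4 σ bonds — 4 electron domains, sp3.
C9 — 4 σ bonds. Steric number 4, so sp3.

C1 sp3, C2 sp, C3 sp, C4 sp, C5 sp, C6 sp2, C7 sp2, C8 sp3, C9 sp3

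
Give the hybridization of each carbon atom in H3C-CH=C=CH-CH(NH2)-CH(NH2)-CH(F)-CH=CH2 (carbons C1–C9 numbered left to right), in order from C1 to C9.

C1: 4 σ bonds; 4 regions of electron density → sp3.
C2 has 3 σ bonds, plus one π bond: steric number 3 → sp2.
C3 (2 σ bonds, plus two π bonds) has steric number 2: sp.
C4: 3 σ bonds, plus one π bond — 3 electron domains, sp2.
C5: 4 σ bonds — 4 electron domains, sp3.
C6 — 4 σ bonds. Steric number 4, so sp3.
C7 — 4 σ bonds. Steric number 4, so sp3.
C8 — 3 σ bonds, plus one π bond. Steric number 3, so sp2.
C9 carries 3 σ bonds, plus one π bond, giving a steric number of 3, so it is sp2.

C1 sp3, C2 sp2, C3 sp, C4 sp2, C5 sp3, C6 sp3, C7 sp3, C8 sp2, C9 sp2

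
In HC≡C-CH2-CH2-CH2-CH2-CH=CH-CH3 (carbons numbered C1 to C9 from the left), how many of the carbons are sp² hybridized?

C1: sp
C2: sp
C3: sp3
C4: sp3
C5: sp3
C6: sp3
C7: sp2 ✓
C8: sp2 ✓
C9: sp3
C7, C8 → 2 sp2 carbons.

2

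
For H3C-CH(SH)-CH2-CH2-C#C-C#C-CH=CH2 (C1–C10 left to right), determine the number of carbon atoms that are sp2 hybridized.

C1: sp3
C2: sp3
C3: sp3
C4: sp3
C5: sp
C6: sp
C7: sp
C8: sp
C9: sp2 ✓
C10: sp2 ✓
C9, C10 → 2 sp2 carbons.

2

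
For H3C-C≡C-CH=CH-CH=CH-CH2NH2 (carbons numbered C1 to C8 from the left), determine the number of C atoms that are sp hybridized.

C1: sp3
C2: sp ✓
C3: sp ✓
C4: sp2
C5: sp2
C6: sp2
C7: sp2
C8: sp3
C2, C3 → 2 sp carbons.

2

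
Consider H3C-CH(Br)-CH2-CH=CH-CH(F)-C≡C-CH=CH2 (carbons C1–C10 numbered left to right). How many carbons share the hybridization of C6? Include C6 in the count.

4

C6 is sp3 (only σ bonds).
C1: sp3 ✓
C2: sp3 ✓
C3: sp3 ✓
C4: sp2
C5: sp2
C6: sp3 ✓
C7: sp
C8: sp
C9: sp2
C10: sp2
4 carbons are sp3.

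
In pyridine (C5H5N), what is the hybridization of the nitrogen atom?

N has two σ bonds and one lone pair in the ring plane (steric number 3 → sp2); its p orbital contributes one electron to the aromatic π system via the C=N double bond.

sp²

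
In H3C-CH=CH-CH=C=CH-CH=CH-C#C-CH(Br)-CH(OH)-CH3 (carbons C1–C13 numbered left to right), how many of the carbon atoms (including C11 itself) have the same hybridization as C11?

4

C11 is sp3 (only σ bonds).
C1: sp3 ✓
C2: sp2
C3: sp2
C4: sp2
C5: sp
C6: sp2
C7: sp2
C8: sp2
C9: sp
C10: sp
C11: sp3 ✓
C12: sp3 ✓
C13: sp3 ✓
4 carbons are sp3.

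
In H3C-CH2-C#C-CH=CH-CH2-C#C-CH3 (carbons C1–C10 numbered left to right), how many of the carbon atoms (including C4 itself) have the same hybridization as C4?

C4 is sp (two π bonds).
C1: sp3
C2: sp3
C3: sp ✓
C4: sp ✓
C5: sp2
C6: sp2
C7: sp3
C8: sp ✓
C9: sp ✓
C10: sp3
4 carbons are sp.

4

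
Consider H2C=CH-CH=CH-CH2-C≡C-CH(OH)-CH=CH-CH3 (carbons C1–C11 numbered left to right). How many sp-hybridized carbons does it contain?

2

C1: sp2
C2: sp2
C3: sp2
C4: sp2
C5: sp3
C6: sp ✓
C7: sp ✓
C8: sp3
C9: sp2
C10: sp2
C11: sp3
C6, C7 → 2 sp carbons.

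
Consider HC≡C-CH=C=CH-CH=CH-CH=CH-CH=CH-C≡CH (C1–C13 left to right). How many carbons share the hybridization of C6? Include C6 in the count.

C6 is sp2 (one π bond).
C1: sp
C2: sp
C3: sp2 ✓
C4: sp
C5: sp2 ✓
C6: sp2 ✓
C7: sp2 ✓
C8: sp2 ✓
C9: sp2 ✓
C10: sp2 ✓
C11: sp2 ✓
C12: sp
C13: sp
8 carbons are sp2.

8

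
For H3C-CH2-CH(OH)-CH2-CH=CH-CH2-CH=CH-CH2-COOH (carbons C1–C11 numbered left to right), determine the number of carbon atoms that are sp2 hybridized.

5

C1: sp3
C2: sp3
C3: sp3
C4: sp3
C5: sp2 ✓
C6: sp2 ✓
C7: sp3
C8: sp2 ✓
C9: sp2 ✓
C10: sp3
C11: sp2 ✓
C5, C6, C8, C9, C11 → 5 sp2 carbons.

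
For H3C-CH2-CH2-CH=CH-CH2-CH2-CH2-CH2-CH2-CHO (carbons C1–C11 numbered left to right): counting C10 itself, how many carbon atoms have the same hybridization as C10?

C10 is sp3 (only σ bonds).
C1: sp3 ✓
C2: sp3 ✓
C3: sp3 ✓
C4: sp2
C5: sp2
C6: sp3 ✓
C7: sp3 ✓
C8: sp3 ✓
C9: sp3 ✓
C10: sp3 ✓
C11: sp2
8 carbons are sp3.

8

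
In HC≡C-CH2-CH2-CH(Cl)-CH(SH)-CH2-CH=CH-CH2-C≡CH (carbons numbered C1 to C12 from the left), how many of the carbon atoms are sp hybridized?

4

C1: sp ✓
C2: sp ✓
C3: sp3
C4: sp3
C5: sp3
C6: sp3
C7: sp3
C8: sp2
C9: sp2
C10: sp3
C11: sp ✓
C12: sp ✓
C1, C2, C11, C12 → 4 sp carbons.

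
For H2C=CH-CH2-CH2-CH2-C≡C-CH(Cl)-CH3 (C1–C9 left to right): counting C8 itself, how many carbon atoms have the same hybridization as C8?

5

C8 is sp3 (only σ bonds).
C1: sp2
C2: sp2
C3: sp3 ✓
C4: sp3 ✓
C5: sp3 ✓
C6: sp
C7: sp
C8: sp3 ✓
C9: sp3 ✓
5 carbons are sp3.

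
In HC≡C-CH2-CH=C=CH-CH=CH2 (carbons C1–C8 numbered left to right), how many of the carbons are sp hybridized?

C1: sp ✓
C2: sp ✓
C3: sp3
C4: sp2
C5: sp ✓
C6: sp2
C7: sp2
C8: sp2
C1, C2, C5 → 3 sp carbons.

3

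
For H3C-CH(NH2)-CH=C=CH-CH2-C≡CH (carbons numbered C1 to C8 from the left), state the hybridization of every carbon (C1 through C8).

C1 (4 σ bonds) has steric number 4: sp3.
C2 is sp3: 4 σ bonds, 4 electron-density regions.
C3 — 3 σ bonds, plus one π bond. Steric number 3, so sp2.
C4: 2 σ bonds, plus two π bonds — 2 electron domains, sp.
C5 carries 3 σ bonds, plus one π bond, giving a steric number of 3, so it is sp2.
C6 has 4 σ bonds: steric number 4 → sp3.
C7: 2 σ bonds, plus two π bonds; 2 regions of electron density → sp.
C8 carries 2 σ bonds, plus two π bonds, giving a steric number of 2, so it is sp.

C1 sp3, C2 sp3, C3 sp2, C4 sp, C5 sp2, C6 sp3, C7 sp, C8 sp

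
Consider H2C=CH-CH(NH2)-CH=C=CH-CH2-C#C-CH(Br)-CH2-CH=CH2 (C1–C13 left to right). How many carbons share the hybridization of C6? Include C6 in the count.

6

C6 is sp2 (one π bond).
C1: sp2 ✓
C2: sp2 ✓
C3: sp3
C4: sp2 ✓
C5: sp
C6: sp2 ✓
C7: sp3
C8: sp
C9: sp
C10: sp3
C11: sp3
C12: sp2 ✓
C13: sp2 ✓
6 carbons are sp2.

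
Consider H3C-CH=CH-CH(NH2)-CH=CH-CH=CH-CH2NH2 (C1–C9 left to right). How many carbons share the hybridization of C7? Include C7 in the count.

C7 is sp2 (one π bond).
C1: sp3
C2: sp2 ✓
C3: sp2 ✓
C4: sp3
C5: sp2 ✓
C6: sp2 ✓
C7: sp2 ✓
C8: sp2 ✓
C9: sp3
6 carbons are sp2.

6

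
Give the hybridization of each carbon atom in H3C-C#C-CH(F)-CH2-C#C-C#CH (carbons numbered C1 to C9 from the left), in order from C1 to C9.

C1 — 4 σ bonds. Steric number 4, so sp3.
C2 — 2 σ bonds, plus two π bonds. Steric number 2, so sp.
C3 — 2 σ bonds, plus two π bonds. Steric number 2, so sp.
C4 carries 4 σ bonds, giving a steric number of 4, so it is sp3.
C5 has 4 σ bonds: steric number 4 → sp3.
C6: 2 σ bonds, plus two π bonds — 2 electron domains, sp.
C7 — 2 σ bonds, plus two π bonds. Steric number 2, so sp.
C8: 2 σ bonds, plus two π bonds — 2 electron domains, sp.
C9: 2 σ bonds, plus two π bonds; 2 regions of electron density → sp.

C1 sp3, C2 sp, C3 sp, C4 sp3, C5 sp3, C6 sp, C7 sp, C8 sp, C9 sp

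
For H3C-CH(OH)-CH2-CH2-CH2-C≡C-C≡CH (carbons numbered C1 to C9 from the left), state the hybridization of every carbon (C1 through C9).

C1 is sp3: 4 σ bonds, 4 electron-density regions.
C2 (4 σ bonds) has steric number 4: sp3.
C3 — 4 σ bonds. Steric number 4, so sp3.
C4 (4 σ bonds) has steric number 4: sp3.
C5 is sp3: 4 σ bonds, 4 electron-density regions.
C6 — 2 σ bonds, plus two π bonds. Steric number 2, so sp.
C7 carries 2 σ bonds, plus two π bonds, giving a steric number of 2, so it is sp.
C8 is sp: 2 σ bonds, plus two π bonds, 2 electron-density regions.
C9 — 2 σ bonds, plus two π bonds. Steric number 2, so sp.

C1 sp3, C2 sp3, C3 sp3, C4 sp3, C5 sp3, C6 sp, C7 sp, C8 sp, C9 sp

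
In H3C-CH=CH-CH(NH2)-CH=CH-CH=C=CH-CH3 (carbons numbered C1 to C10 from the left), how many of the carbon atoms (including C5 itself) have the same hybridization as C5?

6

C5 is sp2 (one π bond).
C1: sp3
C2: sp2 ✓
C3: sp2 ✓
C4: sp3
C5: sp2 ✓
C6: sp2 ✓
C7: sp2 ✓
C8: sp
C9: sp2 ✓
C10: sp3
6 carbons are sp2.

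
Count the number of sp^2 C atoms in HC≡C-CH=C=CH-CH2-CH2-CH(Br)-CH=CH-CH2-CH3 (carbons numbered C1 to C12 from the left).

4

C1: sp
C2: sp
C3: sp2 ✓
C4: sp
C5: sp2 ✓
C6: sp3
C7: sp3
C8: sp3
C9: sp2 ✓
C10: sp2 ✓
C11: sp3
C12: sp3
C3, C5, C9, C10 → 4 sp2 carbons.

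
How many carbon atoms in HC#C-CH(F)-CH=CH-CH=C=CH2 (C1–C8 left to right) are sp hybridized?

C1: sp ✓
C2: sp ✓
C3: sp3
C4: sp2
C5: sp2
C6: sp2
C7: sp ✓
C8: sp2
C1, C2, C7 → 3 sp carbons.

3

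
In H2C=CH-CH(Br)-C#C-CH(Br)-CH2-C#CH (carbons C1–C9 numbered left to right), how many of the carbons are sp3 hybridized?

3

C1: sp2
C2: sp2
C3: sp3 ✓
C4: sp
C5: sp
C6: sp3 ✓
C7: sp3 ✓
C8: sp
C9: sp
C3, C6, C7 → 3 sp3 carbons.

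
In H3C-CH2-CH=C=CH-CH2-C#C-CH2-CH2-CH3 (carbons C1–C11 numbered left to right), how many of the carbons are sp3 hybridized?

C1: sp3 ✓
C2: sp3 ✓
C3: sp2
C4: sp
C5: sp2
C6: sp3 ✓
C7: sp
C8: sp
C9: sp3 ✓
C10: sp3 ✓
C11: sp3 ✓
C1, C2, C6, C9, C10, C11 → 6 sp3 carbons.

6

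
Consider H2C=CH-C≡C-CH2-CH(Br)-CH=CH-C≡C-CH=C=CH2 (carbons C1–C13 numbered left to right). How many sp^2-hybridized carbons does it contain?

C1: sp2 ✓
C2: sp2 ✓
C3: sp
C4: sp
C5: sp3
C6: sp3
C7: sp2 ✓
C8: sp2 ✓
C9: sp
C10: sp
C11: sp2 ✓
C12: sp
C13: sp2 ✓
C1, C2, C7, C8, C11, C13 → 6 sp2 carbons.

6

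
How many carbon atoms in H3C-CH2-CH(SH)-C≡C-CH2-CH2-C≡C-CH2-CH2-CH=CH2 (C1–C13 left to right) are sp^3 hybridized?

C1: sp3 ✓
C2: sp3 ✓
C3: sp3 ✓
C4: sp
C5: sp
C6: sp3 ✓
C7: sp3 ✓
C8: sp
C9: sp
C10: sp3 ✓
C11: sp3 ✓
C12: sp2
C13: sp2
C1, C2, C3, C6, C7, C10, C11 → 7 sp3 carbons.

7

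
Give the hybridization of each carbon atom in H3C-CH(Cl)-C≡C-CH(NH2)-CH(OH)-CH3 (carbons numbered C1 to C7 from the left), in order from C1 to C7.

C1 sp3, C2 sp3, C3 sp, C4 sp, C5 sp3, C6 sp3, C7 sp3

C1 has 4 σ bonds: steric number 4 → sp3.
C2 is sp3: 4 σ bonds, 4 electron-density regions.
C3 carries 2 σ bonds, plus two π bonds, giving a steric number of 2, so it is sp.
C4 is sp: 2 σ bonds, plus two π bonds, 2 electron-density regions.
C5 is sp3: 4 σ bonds, 4 electron-density regions.
C6: 4 σ bonds; 4 regions of electron density → sp3.
C7: 4 σ bonds; 4 regions of electron density → sp3.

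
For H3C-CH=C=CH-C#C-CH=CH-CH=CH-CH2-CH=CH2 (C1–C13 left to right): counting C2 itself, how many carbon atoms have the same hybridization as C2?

C2 is sp2 (one π bond).
C1: sp3
C2: sp2 ✓
C3: sp
C4: sp2 ✓
C5: sp
C6: sp
C7: sp2 ✓
C8: sp2 ✓
C9: sp2 ✓
C10: sp2 ✓
C11: sp3
C12: sp2 ✓
C13: sp2 ✓
8 carbons are sp2.

8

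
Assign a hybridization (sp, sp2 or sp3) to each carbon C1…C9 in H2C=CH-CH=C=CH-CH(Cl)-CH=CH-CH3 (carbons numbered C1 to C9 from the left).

C1 — 3 σ bonds, plus one π bond. Steric number 3, so sp2.
C2 is sp2: 3 σ bonds, plus one π bond, 3 electron-density regions.
C3 (3 σ bonds, plus one π bond) has steric number 3: sp2.
C4 (2 σ bonds, plus two π bonds) has steric number 2: sp.
C5 — 3 σ bonds, plus one π bond. Steric number 3, so sp2.
C6 carries 4 σ bonds, giving a steric number of 4, so it is sp3.
C7 has 3 σ bonds, plus one π bond: steric number 3 → sp2.
C8 has 3 σ bonds, plus one π bond: steric number 3 → sp2.
C9 (4 σ bonds) has steric number 4: sp3.

C1 sp2, C2 sp2, C3 sp2, C4 sp, C5 sp2, C6 sp3, C7 sp2, C8 sp2, C9 sp3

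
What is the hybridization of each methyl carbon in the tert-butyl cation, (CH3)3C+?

Each methyl carbon: 4 σ bonds — 4 electron domains, sp3.

sp³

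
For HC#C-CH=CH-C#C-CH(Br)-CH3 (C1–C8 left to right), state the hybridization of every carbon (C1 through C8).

C1 sp, C2 sp, C3 sp2, C4 sp2, C5 sp, C6 sp, C7 sp3, C8 sp3

C1: 2 σ bonds, plus two π bonds — 2 electron domains, sp.
C2: 2 σ bonds, plus two π bonds; 2 regions of electron density → sp.
C3 — 3 σ bonds, plus one π bond. Steric number 3, so sp2.
C4: 3 σ bonds, plus one π bond; 3 regions of electron density → sp2.
C5: 2 σ bonds, plus two π bonds; 2 regions of electron density → sp.
C6 (2 σ bonds, plus two π bonds) has steric number 2: sp.
C7: 4 σ bonds — 4 electron domains, sp3.
C8: 4 σ bonds; 4 regions of electron density → sp3.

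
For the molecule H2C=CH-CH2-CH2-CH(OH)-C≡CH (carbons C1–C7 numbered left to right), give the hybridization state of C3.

C3 (4 σ bonds) has steric number 4: sp3.

sp3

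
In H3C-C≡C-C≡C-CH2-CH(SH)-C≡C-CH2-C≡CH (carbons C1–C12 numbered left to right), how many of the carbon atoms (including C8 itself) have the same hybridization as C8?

8

C8 is sp (two π bonds).
C1: sp3
C2: sp ✓
C3: sp ✓
C4: sp ✓
C5: sp ✓
C6: sp3
C7: sp3
C8: sp ✓
C9: sp ✓
C10: sp3
C11: sp ✓
C12: sp ✓
8 carbons are sp.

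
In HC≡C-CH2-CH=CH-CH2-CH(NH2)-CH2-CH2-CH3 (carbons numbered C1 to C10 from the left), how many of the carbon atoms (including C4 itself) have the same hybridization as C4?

2

C4 is sp2 (one π bond).
C1: sp
C2: sp
C3: sp3
C4: sp2 ✓
C5: sp2 ✓
C6: sp3
C7: sp3
C8: sp3
C9: sp3
C10: sp3
2 carbons are sp2.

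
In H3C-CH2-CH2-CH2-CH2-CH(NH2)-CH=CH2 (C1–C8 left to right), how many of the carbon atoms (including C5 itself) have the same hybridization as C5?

C5 is sp3 (only σ bonds).
C1: sp3 ✓
C2: sp3 ✓
C3: sp3 ✓
C4: sp3 ✓
C5: sp3 ✓
C6: sp3 ✓
C7: sp2
C8: sp2
6 carbons are sp3.

6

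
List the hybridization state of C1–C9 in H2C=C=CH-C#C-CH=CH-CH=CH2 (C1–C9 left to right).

C1 — 3 σ bonds, plus one π bond. Steric number 3, so sp2.
C2 (2 σ bonds, plus two π bonds) has steric number 2: sp.
C3: 3 σ bonds, plus one π bond — 3 electron domains, sp2.
C4 is sp: 2 σ bonds, plus two π bonds, 2 electron-density regions.
C5 carries 2 σ bonds, plus two π bonds, giving a steric number of 2, so it is sp.
C6: 3 σ bonds, plus one π bond — 3 electron domains, sp2.
C7 is sp2: 3 σ bonds, plus one π bond, 3 electron-density regions.
C8: 3 σ bonds, plus one π bond — 3 electron domains, sp2.
C9 carries 3 σ bonds, plus one π bond, giving a steric number of 3, so it is sp2.

C1 sp2, C2 sp, C3 sp2, C4 sp, C5 sp, C6 sp2, C7 sp2, C8 sp2, C9 sp2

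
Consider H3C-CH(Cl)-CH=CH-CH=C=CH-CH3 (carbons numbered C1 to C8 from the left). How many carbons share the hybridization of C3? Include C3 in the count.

4

C3 is sp2 (one π bond).
C1: sp3
C2: sp3
C3: sp2 ✓
C4: sp2 ✓
C5: sp2 ✓
C6: sp
C7: sp2 ✓
C8: sp3
4 carbons are sp2.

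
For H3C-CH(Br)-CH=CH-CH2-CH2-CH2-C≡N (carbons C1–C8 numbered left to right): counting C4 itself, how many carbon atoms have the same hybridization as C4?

2

C4 is sp2 (one π bond).
C1: sp3
C2: sp3
C3: sp2 ✓
C4: sp2 ✓
C5: sp3
C6: sp3
C7: sp3
C8: sp
2 carbons are sp2.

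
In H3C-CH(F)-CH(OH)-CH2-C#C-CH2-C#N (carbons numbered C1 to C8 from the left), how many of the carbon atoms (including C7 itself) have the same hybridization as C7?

C7 is sp3 (only σ bonds).
C1: sp3 ✓
C2: sp3 ✓
C3: sp3 ✓
C4: sp3 ✓
C5: sp
C6: sp
C7: sp3 ✓
C8: sp
5 carbons are sp3.

5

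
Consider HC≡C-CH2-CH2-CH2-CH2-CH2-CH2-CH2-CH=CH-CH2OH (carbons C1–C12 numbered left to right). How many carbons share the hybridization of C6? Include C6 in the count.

C6 is sp3 (only σ bonds).
C1: sp
C2: sp
C3: sp3 ✓
C4: sp3 ✓
C5: sp3 ✓
C6: sp3 ✓
C7: sp3 ✓
C8: sp3 ✓
C9: sp3 ✓
C10: sp2
C11: sp2
C12: sp3 ✓
8 carbons are sp3.

8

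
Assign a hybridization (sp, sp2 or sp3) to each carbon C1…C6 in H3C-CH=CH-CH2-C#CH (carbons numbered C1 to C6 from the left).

C1 sp3, C2 sp2, C3 sp2, C4 sp3, C5 sp, C6 sp

C1: 4 σ bonds — 4 electron domains, sp3.
C2: 3 σ bonds, plus one π bond; 3 regions of electron density → sp2.
C3: 3 σ bonds, plus one π bond; 3 regions of electron density → sp2.
C4 (4 σ bonds) has steric number 4: sp3.
C5 — 2 σ bonds, plus two π bonds. Steric number 2, so sp.
C6: 2 σ bonds, plus two π bonds — 2 electron domains, sp.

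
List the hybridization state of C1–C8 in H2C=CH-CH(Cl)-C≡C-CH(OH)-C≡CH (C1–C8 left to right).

C1: 3 σ bonds, plus one π bond — 3 electron domains, sp2.
C2 (3 σ bonds, plus one π bond) has steric number 3: sp2.
C3: 4 σ bonds — 4 electron domains, sp3.
C4 has 2 σ bonds, plus two π bonds: steric number 2 → sp.
C5 carries 2 σ bonds, plus two π bonds, giving a steric number of 2, so it is sp.
C6: 4 σ bonds; 4 regions of electron density → sp3.
C7 (2 σ bonds, plus two π bonds) has steric number 2: sp.
C8 (2 σ bonds, plus two π bonds) has steric number 2: sp.

C1 sp2, C2 sp2, C3 sp3, C4 sp, C5 sp, C6 sp3, C7 sp, C8 sp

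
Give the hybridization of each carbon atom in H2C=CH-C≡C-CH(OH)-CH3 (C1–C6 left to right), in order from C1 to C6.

C1 sp2, C2 sp2, C3 sp, C4 sp, C5 sp3, C6 sp3

C1 is sp2: 3 σ bonds, plus one π bond, 3 electron-density regions.
C2 — 3 σ bonds, plus one π bond. Steric number 3, so sp2.
C3 — 2 σ bonds, plus two π bonds. Steric number 2, so sp.
C4 is sp: 2 σ bonds, plus two π bonds, 2 electron-density regions.
C5 — 4 σ bonds. Steric number 4, so sp3.
C6 carries 4 σ bonds, giving a steric number of 4, so it is sp3.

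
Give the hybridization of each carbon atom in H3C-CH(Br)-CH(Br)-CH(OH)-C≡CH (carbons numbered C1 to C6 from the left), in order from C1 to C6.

C1: 4 σ bonds; 4 regions of electron density → sp3.
C2 — 4 σ bonds. Steric number 4, so sp3.
C3: 4 σ bonds — 4 electron domains, sp3.
C4: 4 σ bonds — 4 electron domains, sp3.
C5 (2 σ bonds, plus two π bonds) has steric number 2: sp.
C6: 2 σ bonds, plus two π bonds — 2 electron domains, sp.

C1 sp3, C2 sp3, C3 sp3, C4 sp3, C5 sp, C6 sp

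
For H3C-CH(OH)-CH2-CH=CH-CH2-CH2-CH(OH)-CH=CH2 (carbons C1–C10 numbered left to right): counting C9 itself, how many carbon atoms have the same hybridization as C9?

C9 is sp2 (one π bond).
C1: sp3
C2: sp3
C3: sp3
C4: sp2 ✓
C5: sp2 ✓
C6: sp3
C7: sp3
C8: sp3
C9: sp2 ✓
C10: sp2 ✓
4 carbons are sp2.

4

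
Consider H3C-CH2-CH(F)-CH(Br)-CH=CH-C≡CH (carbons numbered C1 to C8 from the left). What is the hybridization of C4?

sp3

C4: 4 σ bonds — 4 electron domains, sp3.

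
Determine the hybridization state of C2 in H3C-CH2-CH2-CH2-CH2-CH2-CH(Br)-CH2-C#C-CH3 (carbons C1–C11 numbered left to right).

sp^3

C2 has 4 σ bonds: steric number 4 → sp3.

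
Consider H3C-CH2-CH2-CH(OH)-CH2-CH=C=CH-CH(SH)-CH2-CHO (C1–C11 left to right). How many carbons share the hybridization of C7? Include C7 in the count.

1

C7 is sp (two π bonds).
C1: sp3
C2: sp3
C3: sp3
C4: sp3
C5: sp3
C6: sp2
C7: sp ✓
C8: sp2
C9: sp3
C10: sp3
C11: sp2
1 carbon is sp.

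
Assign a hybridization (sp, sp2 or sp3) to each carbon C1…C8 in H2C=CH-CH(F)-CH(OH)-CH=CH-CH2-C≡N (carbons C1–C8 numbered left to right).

C1 has 3 σ bonds, plus one π bond: steric number 3 → sp2.
C2 has 3 σ bonds, plus one π bond: steric number 3 → sp2.
C3: 4 σ bonds — 4 electron domains, sp3.
C4: 4 σ bonds; 4 regions of electron density → sp3.
C5 — 3 σ bonds, plus one π bond. Steric number 3, so sp2.
C6 (3 σ bonds, plus one π bond) has steric number 3: sp2.
C7 has 4 σ bonds: steric number 4 → sp3.
C8 has 2 σ bonds, plus two π bonds: steric number 2 → sp.

C1 sp2, C2 sp2, C3 sp3, C4 sp3, C5 sp2, C6 sp2, C7 sp3, C8 sp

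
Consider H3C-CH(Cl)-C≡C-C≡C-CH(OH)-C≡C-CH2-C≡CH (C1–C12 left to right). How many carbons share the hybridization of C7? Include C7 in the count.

4

C7 is sp3 (only σ bonds).
C1: sp3 ✓
C2: sp3 ✓
C3: sp
C4: sp
C5: sp
C6: sp
C7: sp3 ✓
C8: sp
C9: sp
C10: sp3 ✓
C11: sp
C12: sp
4 carbons are sp3.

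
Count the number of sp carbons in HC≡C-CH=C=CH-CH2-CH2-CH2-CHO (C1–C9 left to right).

3

C1: sp ✓
C2: sp ✓
C3: sp2
C4: sp ✓
C5: sp2
C6: sp3
C7: sp3
C8: sp3
C9: sp2
C1, C2, C4 → 3 sp carbons.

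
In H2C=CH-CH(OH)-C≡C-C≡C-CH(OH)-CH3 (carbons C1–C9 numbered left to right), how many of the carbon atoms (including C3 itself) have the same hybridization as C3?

C3 is sp3 (only σ bonds).
C1: sp2
C2: sp2
C3: sp3 ✓
C4: sp
C5: sp
C6: sp
C7: sp
C8: sp3 ✓
C9: sp3 ✓
3 carbons are sp3.

3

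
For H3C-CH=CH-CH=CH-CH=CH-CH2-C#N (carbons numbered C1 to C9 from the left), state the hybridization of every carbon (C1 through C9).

C1 sp3, C2 sp2, C3 sp2, C4 sp2, C5 sp2, C6 sp2, C7 sp2, C8 sp3, C9 sp

C1 is sp3: 4 σ bonds, 4 electron-density regions.
C2 — 3 σ bonds, plus one π bond. Steric number 3, so sp2.
C3 has 3 σ bonds, plus one π bond: steric number 3 → sp2.
C4 (3 σ bonds, plus one π bond) has steric number 3: sp2.
C5 is sp2: 3 σ bonds, plus one π bond, 3 electron-density regions.
C6: 3 σ bonds, plus one π bond — 3 electron domains, sp2.
C7 (3 σ bonds, plus one π bond) has steric number 3: sp2.
C8 has 4 σ bonds: steric number 4 → sp3.
C9 carries 2 σ bonds, plus two π bonds, giving a steric number of 2, so it is sp.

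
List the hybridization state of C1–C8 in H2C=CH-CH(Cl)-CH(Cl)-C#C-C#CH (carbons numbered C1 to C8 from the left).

C1 sp2, C2 sp2, C3 sp3, C4 sp3, C5 sp, C6 sp, C7 sp, C8 sp

C1 (3 σ bonds, plus one π bond) has steric number 3: sp2.
C2 has 3 σ bonds, plus one π bond: steric number 3 → sp2.
C3 is sp3: 4 σ bonds, 4 electron-density regions.
C4: 4 σ bonds; 4 regions of electron density → sp3.
C5 — 2 σ bonds, plus two π bonds. Steric number 2, so sp.
C6: 2 σ bonds, plus two π bonds; 2 regions of electron density → sp.
C7 has 2 σ bonds, plus two π bonds: steric number 2 → sp.
C8 has 2 σ bonds, plus two π bonds: steric number 2 → sp.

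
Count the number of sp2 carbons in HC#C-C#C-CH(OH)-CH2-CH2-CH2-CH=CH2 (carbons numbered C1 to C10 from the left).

2

C1: sp
C2: sp
C3: sp
C4: sp
C5: sp3
C6: sp3
C7: sp3
C8: sp3
C9: sp2 ✓
C10: sp2 ✓
C9, C10 → 2 sp2 carbons.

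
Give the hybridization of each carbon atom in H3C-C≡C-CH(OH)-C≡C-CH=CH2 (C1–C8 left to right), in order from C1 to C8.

C1 has 4 σ bonds: steric number 4 → sp3.
C2 (2 σ bonds, plus two π bonds) has steric number 2: sp.
C3: 2 σ bonds, plus two π bonds — 2 electron domains, sp.
C4: 4 σ bonds — 4 electron domains, sp3.
C5 carries 2 σ bonds, plus two π bonds, giving a steric number of 2, so it is sp.
C6: 2 σ bonds, plus two π bonds; 2 regions of electron density → sp.
C7 — 3 σ bonds, plus one π bond. Steric number 3, so sp2.
C8 (3 σ bonds, plus one π bond) has steric number 3: sp2.

C1 sp3, C2 sp, C3 sp, C4 sp3, C5 sp, C6 sp, C7 sp2, C8 sp2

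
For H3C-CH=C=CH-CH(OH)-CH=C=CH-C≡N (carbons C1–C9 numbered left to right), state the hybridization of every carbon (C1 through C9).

C1 sp3, C2 sp2, C3 sp, C4 sp2, C5 sp3, C6 sp2, C7 sp, C8 sp2, C9 sp

C1: 4 σ bonds — 4 electron domains, sp3.
C2 (3 σ bonds, plus one π bond) has steric number 3: sp2.
C3 carries 2 σ bonds, plus two π bonds, giving a steric number of 2, so it is sp.
C4: 3 σ bonds, plus one π bond — 3 electron domains, sp2.
C5: 4 σ bonds — 4 electron domains, sp3.
C6 is sp2: 3 σ bonds, plus one π bond, 3 electron-density regions.
C7 — 2 σ bonds, plus two π bonds. Steric number 2, so sp.
C8 has 3 σ bonds, plus one π bond: steric number 3 → sp2.
C9: 2 σ bonds, plus two π bonds — 2 electron domains, sp.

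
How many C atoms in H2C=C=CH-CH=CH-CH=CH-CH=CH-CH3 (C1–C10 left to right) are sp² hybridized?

8

C1: sp2 ✓
C2: sp
C3: sp2 ✓
C4: sp2 ✓
C5: sp2 ✓
C6: sp2 ✓
C7: sp2 ✓
C8: sp2 ✓
C9: sp2 ✓
C10: sp3
C1, C3, C4, C5, C6, C7, C8, C9 → 8 sp2 carbons.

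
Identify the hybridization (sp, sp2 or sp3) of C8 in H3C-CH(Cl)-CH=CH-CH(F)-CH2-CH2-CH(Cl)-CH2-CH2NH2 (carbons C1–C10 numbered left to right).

C8 carries 4 σ bonds, giving a steric number of 4, so it is sp3.

sp^3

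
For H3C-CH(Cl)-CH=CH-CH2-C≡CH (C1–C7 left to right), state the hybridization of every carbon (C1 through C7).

C1 (4 σ bonds) has steric number 4: sp3.
C2 is sp3: 4 σ bonds, 4 electron-density regions.
C3 is sp2: 3 σ bonds, plus one π bond, 3 electron-density regions.
C4 (3 σ bonds, plus one π bond) has steric number 3: sp2.
C5 (4 σ bonds) has steric number 4: sp3.
C6 carries 2 σ bonds, plus two π bonds, giving a steric number of 2, so it is sp.
C7 carries 2 σ bonds, plus two π bonds, giving a steric number of 2, so it is sp.

C1 sp3, C2 sp3, C3 sp2, C4 sp2, C5 sp3, C6 sp, C7 sp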